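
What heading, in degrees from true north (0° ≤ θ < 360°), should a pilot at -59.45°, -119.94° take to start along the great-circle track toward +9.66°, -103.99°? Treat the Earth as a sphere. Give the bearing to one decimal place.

16.7°

Δλ = -103.99 − -119.94 = 15.95°.
θ = atan2( sin Δλ · cos φ₂ , cos φ₁ · sin φ₂ − sin φ₁ · cos φ₂ · cos Δλ )
  = atan2(0.27090, 0.90158) = 16.724° → normalised to [0°, 360°): 16.724°.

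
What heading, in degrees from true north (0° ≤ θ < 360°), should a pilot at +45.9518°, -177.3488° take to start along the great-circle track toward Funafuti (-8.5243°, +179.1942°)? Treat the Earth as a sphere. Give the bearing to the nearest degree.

184°

Δλ = 179.1942 − -177.3488 = 356.5430°; wrapped into (−180°, 180°]: -3.4570°.
θ = atan2( sin Δλ · cos φ₂ , cos φ₁ · sin φ₂ − sin φ₁ · cos φ₂ · cos Δλ )
  = atan2(-0.05963, -0.81258) = -175.803° → normalised to [0°, 360°): 184.197°.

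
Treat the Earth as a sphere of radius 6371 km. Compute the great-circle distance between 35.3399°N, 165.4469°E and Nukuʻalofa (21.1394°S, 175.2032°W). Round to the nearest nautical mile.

Δλ = -175.2032 − 165.4469 = -340.6501°; wrapped into (−180°, 180°]: 19.3499°.
Δφ = -21.1394 − 35.3399 = -56.4793°.
a = sin²(Δφ/2) + cos φ₁ · cos φ₂ · sin²(Δλ/2) = 0.245370.
c = 2·atan2(√a, √(1−a)) = 1.03647 rad → d = 6371·c ≈ 6603.36 km ≈ 3565.53 nmi.

3566 nmi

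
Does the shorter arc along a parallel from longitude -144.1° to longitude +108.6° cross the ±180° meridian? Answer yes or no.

Naïve |108.6 − -144.1| = 252.7° > 180°, so the shorter arc goes the other way round — across 180°.
Signed shortest Δλ = ((108.6 − -144.1 + 180) mod 360) − 180 = -107.3°.
Going west by 107.3° from -144.1° passes through 180° before reaching +108.6°.

Yes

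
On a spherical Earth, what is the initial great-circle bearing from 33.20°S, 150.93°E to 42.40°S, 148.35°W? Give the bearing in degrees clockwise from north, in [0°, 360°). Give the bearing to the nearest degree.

Δλ = -148.35 − 150.93 = -299.28°; wrapped into (−180°, 180°]: 60.72°.
θ = atan2( sin Δλ · cos φ₂ , cos φ₁ · sin φ₂ − sin φ₁ · cos φ₂ · cos Δλ )
  = atan2(0.64411, -0.36647) = 119.638° → normalised to [0°, 360°): 119.638°.

120°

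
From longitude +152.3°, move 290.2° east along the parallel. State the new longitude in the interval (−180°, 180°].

Start at +152.3°; shift +290.2° → +442.5°.
+442.5° lies outside (−180°, 180°]; subtract 360° → +82.5°.

+82.5°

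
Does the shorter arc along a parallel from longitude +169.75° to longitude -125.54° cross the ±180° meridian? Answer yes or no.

Yes

Naïve |-125.54 − 169.75| = 295.29° > 180°, so the shorter arc goes the other way round — across 180°.
Signed shortest Δλ = ((-125.54 − 169.75 + 180) mod 360) − 180 = 64.71°.
Going east by 64.71° from +169.75° passes through 180° before reaching -125.54°.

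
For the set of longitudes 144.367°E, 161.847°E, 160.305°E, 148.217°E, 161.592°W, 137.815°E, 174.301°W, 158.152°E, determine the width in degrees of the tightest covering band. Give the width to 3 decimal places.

60.593°

Sort the longitudes: -174.301°, -161.592°, +137.815°, +144.367°, +148.217°, +158.152°, +160.305°, +161.847°.
Eastward gaps between consecutive values (wrapping around): 12.709°, 299.407°, 6.552°, 3.850°, 9.935°, 2.153°, 1.542°, 23.852°.
Largest gap = 299.407° ⇒ minimal covering band is its complement: 360° − 299.407° = 60.593°.
Band runs from +137.815° eastward to -161.592°, crossing the antimeridian.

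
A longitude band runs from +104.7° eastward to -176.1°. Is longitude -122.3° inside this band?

No

Band width going east from +104.7° to -176.1°: ((-176.1 − 104.7) mod 360) = 79.2°.
Offset of -122.3° east of the west edge: ((-122.3 − 104.7) mod 360) = 133.0°.
133.0° > 79.2° ⇒ outside.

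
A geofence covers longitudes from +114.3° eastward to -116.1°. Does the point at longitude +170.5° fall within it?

Band width going east from +114.3° to -116.1°: ((-116.1 − 114.3) mod 360) = 129.6°.
Offset of +170.5° east of the west edge: ((170.5 − 114.3) mod 360) = 56.2°.
56.2° ≤ 129.6° ⇒ inside.

Yes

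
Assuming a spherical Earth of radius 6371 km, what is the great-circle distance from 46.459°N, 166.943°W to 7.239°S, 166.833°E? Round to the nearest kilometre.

Δλ = 166.833 − -166.943 = 333.776°; wrapped into (−180°, 180°]: -26.224°.
Δφ = -7.239 − 46.459 = -53.698°.
a = sin²(Δφ/2) + cos φ₁ · cos φ₂ · sin²(Δλ/2) = 0.239148.
c = 2·atan2(√a, √(1−a)) = 1.02195 rad → d = 6371·c ≈ 6510.85 km.

6511 km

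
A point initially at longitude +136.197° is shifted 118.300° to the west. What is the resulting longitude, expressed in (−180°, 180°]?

+17.897°

Start at +136.197°; shift −118.300° → +17.897°.
+17.897° already lies in (−180°, 180°].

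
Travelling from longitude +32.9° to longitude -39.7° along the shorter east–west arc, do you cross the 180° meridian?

No

Signed shortest Δλ = ((-39.7 − 32.9 + 180) mod 360) − 180 = -72.6°.
Going west by 72.6° from +32.9° reaches -39.7° without touching 180°.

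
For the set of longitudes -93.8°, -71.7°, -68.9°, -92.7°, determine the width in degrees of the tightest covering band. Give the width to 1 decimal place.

Sort the longitudes: -93.8°, -92.7°, -71.7°, -68.9°.
Eastward gaps between consecutive values (wrapping around): 1.1°, 21.0°, 2.8°, 335.1°.
Largest gap = 335.1° ⇒ minimal covering band is its complement: 360° − 335.1° = 24.9°.
Band runs from -93.8° eastward to -68.9°.

24.9°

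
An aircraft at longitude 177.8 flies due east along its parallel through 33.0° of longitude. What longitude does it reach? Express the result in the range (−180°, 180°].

Start at +177.8°; shift +33.0° → +210.8°.
+210.8° lies outside (−180°, 180°]; subtract 360° → -149.2°.

-149.2°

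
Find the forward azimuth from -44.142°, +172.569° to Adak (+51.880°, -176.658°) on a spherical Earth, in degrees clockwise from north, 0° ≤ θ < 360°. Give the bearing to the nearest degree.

Δλ = -176.658 − 172.569 = -349.227°; wrapped into (−180°, 180°]: 10.773°.
θ = atan2( sin Δλ · cos φ₂ , cos φ₁ · sin φ₂ − sin φ₁ · cos φ₂ · cos Δλ )
  = atan2(0.11539, 0.98690) = 6.669° → normalised to [0°, 360°): 6.669°.

7°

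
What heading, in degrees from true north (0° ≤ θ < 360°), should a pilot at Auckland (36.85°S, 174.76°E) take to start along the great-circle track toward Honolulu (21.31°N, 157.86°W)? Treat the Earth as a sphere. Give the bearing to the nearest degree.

29°

Δλ = -157.86 − 174.76 = -332.62°; wrapped into (−180°, 180°]: 27.38°.
θ = atan2( sin Δλ · cos φ₂ , cos φ₁ · sin φ₂ − sin φ₁ · cos φ₂ · cos Δλ )
  = atan2(0.42845, 0.78693) = 28.566° → normalised to [0°, 360°): 28.566°.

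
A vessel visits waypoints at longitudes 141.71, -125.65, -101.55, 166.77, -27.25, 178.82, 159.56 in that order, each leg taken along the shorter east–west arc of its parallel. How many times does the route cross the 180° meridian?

Leg 1: +141.71° → -125.65°, shortest Δλ = 92.64° (east) — crosses 180°.
Leg 2: -125.65° → -101.55°, shortest Δλ = 24.1° (east) — does not cross 180°.
Leg 3: -101.55° → +166.77°, shortest Δλ = -91.68° (west) — crosses 180°.
Leg 4: +166.77° → -27.25°, shortest Δλ = 165.98° (east) — crosses 180°.
Leg 5: -27.25° → +178.82°, shortest Δλ = -153.93° (west) — crosses 180°.
Leg 6: +178.82° → +159.56°, shortest Δλ = -19.26° (west) — does not cross 180°.
Total crossings: 4.

4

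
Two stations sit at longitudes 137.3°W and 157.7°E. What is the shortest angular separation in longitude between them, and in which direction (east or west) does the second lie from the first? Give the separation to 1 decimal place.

Raw difference: 157.7 − -137.3 = 295.0°.
Normalise into (−180°, 180°]: 295.0° − 360° = -65.0°.
Negative ⇒ the second point lies to the west; separation 65.0°.

65.0° west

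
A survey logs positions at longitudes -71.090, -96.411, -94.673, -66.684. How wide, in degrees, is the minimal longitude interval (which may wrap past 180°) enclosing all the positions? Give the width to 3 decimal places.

29.727°

Sort the longitudes: -96.411°, -94.673°, -71.090°, -66.684°.
Eastward gaps between consecutive values (wrapping around): 1.738°, 23.583°, 4.406°, 330.273°.
Largest gap = 330.273° ⇒ minimal covering band is its complement: 360° − 330.273° = 29.727°.
Band runs from -96.411° eastward to -66.684°.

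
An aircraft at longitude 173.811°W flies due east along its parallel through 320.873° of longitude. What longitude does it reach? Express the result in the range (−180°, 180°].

Start at -173.811°; shift +320.873° → +147.062°.
+147.062° already lies in (−180°, 180°].

147.062°E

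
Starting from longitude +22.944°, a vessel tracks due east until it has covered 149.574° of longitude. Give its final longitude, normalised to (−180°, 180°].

+172.518°

Start at +22.944°; shift +149.574° → +172.518°.
+172.518° already lies in (−180°, 180°].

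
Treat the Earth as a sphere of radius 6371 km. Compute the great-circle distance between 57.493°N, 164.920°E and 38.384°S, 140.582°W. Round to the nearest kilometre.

Δλ = -140.582 − 164.920 = -305.502°; wrapped into (−180°, 180°]: 54.498°.
Δφ = -38.384 − 57.493 = -95.877°.
a = sin²(Δφ/2) + cos φ₁ · cos φ₂ · sin²(Δλ/2) = 0.639506.
c = 2·atan2(√a, √(1−a)) = 1.85356 rad → d = 6371·c ≈ 11809.03 km.

11809 km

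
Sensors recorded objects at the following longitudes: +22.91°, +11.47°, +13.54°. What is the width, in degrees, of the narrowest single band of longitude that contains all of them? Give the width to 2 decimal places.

Sort the longitudes: +11.47°, +13.54°, +22.91°.
Eastward gaps between consecutive values (wrapping around): 2.07°, 9.37°, 348.56°.
Largest gap = 348.56° ⇒ minimal covering band is its complement: 360° − 348.56° = 11.44°.
Band runs from +11.47° eastward to +22.91°.

11.44°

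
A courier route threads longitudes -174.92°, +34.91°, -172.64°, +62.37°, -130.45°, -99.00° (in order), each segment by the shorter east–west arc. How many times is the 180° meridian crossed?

4

Leg 1: -174.92° → +34.91°, shortest Δλ = -150.17° (west) — crosses 180°.
Leg 2: +34.91° → -172.64°, shortest Δλ = 152.45° (east) — crosses 180°.
Leg 3: -172.64° → +62.37°, shortest Δλ = -124.99° (west) — crosses 180°.
Leg 4: +62.37° → -130.45°, shortest Δλ = 167.18° (east) — crosses 180°.
Leg 5: -130.45° → -99.00°, shortest Δλ = 31.45° (east) — does not cross 180°.
Total crossings: 4.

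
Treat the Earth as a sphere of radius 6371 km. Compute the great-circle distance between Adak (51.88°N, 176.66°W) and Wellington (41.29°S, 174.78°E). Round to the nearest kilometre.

10393 km

Δλ = 174.78 − -176.66 = 351.44°; wrapped into (−180°, 180°]: -8.56°.
Δφ = -41.29 − 51.88 = -93.17°.
a = sin²(Δφ/2) + cos φ₁ · cos φ₂ · sin²(Δλ/2) = 0.530233.
c = 2·atan2(√a, √(1−a)) = 1.63130 rad → d = 6371·c ≈ 10393.00 km.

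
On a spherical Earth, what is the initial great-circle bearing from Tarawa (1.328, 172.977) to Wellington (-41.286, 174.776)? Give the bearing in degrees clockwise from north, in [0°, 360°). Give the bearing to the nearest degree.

Δλ = 174.776 − 172.977 = 1.799°.
θ = atan2( sin Δλ · cos φ₂ , cos φ₁ · sin φ₂ − sin φ₁ · cos φ₂ · cos Δλ )
  = atan2(0.02359, -0.67705) = 178.005° → normalised to [0°, 360°): 178.005°.

178°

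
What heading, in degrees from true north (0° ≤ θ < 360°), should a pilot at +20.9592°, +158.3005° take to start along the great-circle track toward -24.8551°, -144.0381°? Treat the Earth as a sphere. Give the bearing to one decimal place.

Δλ = -144.0381 − 158.3005 = -302.3386°; wrapped into (−180°, 180°]: 57.6614°.
θ = atan2( sin Δλ · cos φ₂ , cos φ₁ · sin φ₂ − sin φ₁ · cos φ₂ · cos Δλ )
  = atan2(0.76664, -0.56613) = 126.444° → normalised to [0°, 360°): 126.444°.

126.4°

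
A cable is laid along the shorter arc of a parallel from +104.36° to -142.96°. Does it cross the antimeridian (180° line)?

Naïve |-142.96 − 104.36| = 247.32° > 180°, so the shorter arc goes the other way round — across 180°.
Signed shortest Δλ = ((-142.96 − 104.36 + 180) mod 360) − 180 = 112.68°.
Going east by 112.68° from +104.36° passes through 180° before reaching -142.96°.

Yes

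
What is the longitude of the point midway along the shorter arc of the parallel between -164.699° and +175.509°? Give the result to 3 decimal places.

Signed shortest Δλ from -164.699° to +175.509° is -19.792°.
Midpoint longitude = -164.699° + (-19.792°)/2 = -164.699° − 9.896° = -174.595°.
(The naïve average (-164.699 + +175.509)/2 = 5.405° is on the wrong side of the globe.)

-174.595°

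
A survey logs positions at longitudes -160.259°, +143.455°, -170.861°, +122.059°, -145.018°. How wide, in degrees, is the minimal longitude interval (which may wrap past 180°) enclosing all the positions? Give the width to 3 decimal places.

Sort the longitudes: -170.861°, -160.259°, -145.018°, +122.059°, +143.455°.
Eastward gaps between consecutive values (wrapping around): 10.602°, 15.241°, 267.077°, 21.396°, 45.684°.
Largest gap = 267.077° ⇒ minimal covering band is its complement: 360° − 267.077° = 92.923°.
Band runs from +122.059° eastward to -145.018°, crossing the antimeridian.

92.923°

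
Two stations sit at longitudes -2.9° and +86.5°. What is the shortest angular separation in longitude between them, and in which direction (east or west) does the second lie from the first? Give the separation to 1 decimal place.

Raw difference: 86.5 − -2.9 = 89.4°.
Normalise into (−180°, 180°]: 89.4° stays 89.4°.
Positive ⇒ the second point lies to the east; separation 89.4°.

89.4° east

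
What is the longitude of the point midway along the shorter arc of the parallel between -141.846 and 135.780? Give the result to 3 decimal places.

+176.967°

Signed shortest Δλ from -141.846° to +135.780° is -82.374°.
Midpoint longitude = -141.846° + (-82.374°)/2 = -141.846° − 41.187° = -183.033°.
Normalise into (−180°, 180°]: +176.967°.
(The naïve average (-141.846 + +135.780)/2 = -3.033° is on the wrong side of the globe.)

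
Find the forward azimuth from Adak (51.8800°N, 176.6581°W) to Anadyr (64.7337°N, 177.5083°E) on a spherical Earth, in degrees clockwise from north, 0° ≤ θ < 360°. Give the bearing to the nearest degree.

349°

Δλ = 177.5083 − -176.6581 = 354.1664°; wrapped into (−180°, 180°]: -5.8336°.
θ = atan2( sin Δλ · cos φ₂ , cos φ₁ · sin φ₂ − sin φ₁ · cos φ₂ · cos Δλ )
  = atan2(-0.04338, 0.22420) = -10.951° → normalised to [0°, 360°): 349.049°.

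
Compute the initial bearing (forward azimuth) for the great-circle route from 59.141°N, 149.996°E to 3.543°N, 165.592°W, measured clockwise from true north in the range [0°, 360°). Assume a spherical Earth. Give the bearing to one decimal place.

Δλ = -165.592 − 149.996 = -315.588°; wrapped into (−180°, 180°]: 44.412°.
θ = atan2( sin Δλ · cos φ₂ , cos φ₁ · sin φ₂ − sin φ₁ · cos φ₂ · cos Δλ )
  = atan2(0.69848, -0.58033) = 129.722° → normalised to [0°, 360°): 129.722°.

129.7°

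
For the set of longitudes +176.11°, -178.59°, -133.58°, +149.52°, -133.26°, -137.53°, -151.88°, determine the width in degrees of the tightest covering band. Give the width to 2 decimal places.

77.22°

Sort the longitudes: -178.59°, -151.88°, -137.53°, -133.58°, -133.26°, +149.52°, +176.11°.
Eastward gaps between consecutive values (wrapping around): 26.71°, 14.35°, 3.95°, 0.32°, 282.78°, 26.59°, 5.30°.
Largest gap = 282.78° ⇒ minimal covering band is its complement: 360° − 282.78° = 77.22°.
Band runs from +149.52° eastward to -133.26°, crossing the antimeridian.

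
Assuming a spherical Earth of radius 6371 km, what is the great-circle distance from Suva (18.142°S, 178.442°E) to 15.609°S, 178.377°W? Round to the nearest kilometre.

Δλ = -178.377 − 178.442 = -356.819°; wrapped into (−180°, 180°]: 3.181°.
Δφ = -15.609 − -18.142 = 2.533°.
a = sin²(Δφ/2) + cos φ₁ · cos φ₂ · sin²(Δλ/2) = 0.001194.
c = 2·atan2(√a, √(1−a)) = 0.06911 rad → d = 6371·c ≈ 440.31 km.

440 km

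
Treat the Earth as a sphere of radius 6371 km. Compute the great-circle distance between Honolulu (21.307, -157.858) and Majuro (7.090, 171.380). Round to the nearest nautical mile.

Δλ = 171.380 − -157.858 = 329.238°; wrapped into (−180°, 180°]: -30.762°.
Δφ = 7.090 − 21.307 = -14.217°.
a = sin²(Δφ/2) + cos φ₁ · cos φ₂ · sin²(Δλ/2) = 0.080354.
c = 2·atan2(√a, √(1−a)) = 0.57482 rad → d = 6371·c ≈ 3662.16 km ≈ 1977.41 nmi.

1977 nmi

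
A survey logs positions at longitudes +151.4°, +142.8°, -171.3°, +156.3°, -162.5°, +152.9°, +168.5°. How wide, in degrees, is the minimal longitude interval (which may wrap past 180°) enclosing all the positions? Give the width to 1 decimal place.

54.7°

Sort the longitudes: -171.3°, -162.5°, +142.8°, +151.4°, +152.9°, +156.3°, +168.5°.
Eastward gaps between consecutive values (wrapping around): 8.8°, 305.3°, 8.6°, 1.5°, 3.4°, 12.2°, 20.2°.
Largest gap = 305.3° ⇒ minimal covering band is its complement: 360° − 305.3° = 54.7°.
Band runs from +142.8° eastward to -162.5°, crossing the antimeridian.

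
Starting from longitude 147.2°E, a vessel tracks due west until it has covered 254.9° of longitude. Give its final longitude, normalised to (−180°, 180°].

Start at +147.2°; shift −254.9° → -107.7°.
-107.7° already lies in (−180°, 180°].

107.7°W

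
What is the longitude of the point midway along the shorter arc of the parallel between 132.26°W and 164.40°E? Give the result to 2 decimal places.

163.93°W

Signed shortest Δλ from -132.26° to +164.40° is -63.34°.
Midpoint longitude = -132.26° + (-63.34°)/2 = -132.26° − 31.67° = -163.93°.
(The naïve average (-132.26 + +164.40)/2 = 16.07° is on the wrong side of the globe.)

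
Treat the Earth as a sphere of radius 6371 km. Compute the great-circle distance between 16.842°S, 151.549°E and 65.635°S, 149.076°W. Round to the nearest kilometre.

Δλ = -149.076 − 151.549 = -300.625°; wrapped into (−180°, 180°]: 59.375°.
Δφ = -65.635 − -16.842 = -48.793°.
a = sin²(Δφ/2) + cos φ₁ · cos φ₂ · sin²(Δλ/2) = 0.267463.
c = 2·atan2(√a, √(1−a)) = 1.08708 rad → d = 6371·c ≈ 6925.78 km.

6926 km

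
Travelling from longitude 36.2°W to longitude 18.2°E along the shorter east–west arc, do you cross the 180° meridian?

Signed shortest Δλ = ((18.2 − -36.2 + 180) mod 360) − 180 = 54.4°.
Going east by 54.4° from -36.2° reaches +18.2° without touching 180°.

No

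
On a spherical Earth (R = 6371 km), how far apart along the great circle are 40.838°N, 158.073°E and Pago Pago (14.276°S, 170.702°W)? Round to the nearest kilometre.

6921 km

Δλ = -170.702 − 158.073 = -328.775°; wrapped into (−180°, 180°]: 31.225°.
Δφ = -14.276 − 40.838 = -55.114°.
a = sin²(Δφ/2) + cos φ₁ · cos φ₂ · sin²(Δλ/2) = 0.267133.
c = 2·atan2(√a, √(1−a)) = 1.08633 rad → d = 6371·c ≈ 6921.03 km.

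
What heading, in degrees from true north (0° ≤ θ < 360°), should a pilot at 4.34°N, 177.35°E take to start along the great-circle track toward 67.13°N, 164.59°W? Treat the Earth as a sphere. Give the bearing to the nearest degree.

Δλ = -164.59 − 177.35 = -341.94°; wrapped into (−180°, 180°]: 18.06°.
θ = atan2( sin Δλ · cos φ₂ , cos φ₁ · sin φ₂ − sin φ₁ · cos φ₂ · cos Δλ )
  = atan2(0.12048, 0.89079) = 7.703° → normalised to [0°, 360°): 7.703°.

8°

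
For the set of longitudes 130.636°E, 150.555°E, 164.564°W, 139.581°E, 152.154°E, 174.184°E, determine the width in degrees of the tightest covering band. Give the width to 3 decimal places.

Sort the longitudes: -164.564°, +130.636°, +139.581°, +150.555°, +152.154°, +174.184°.
Eastward gaps between consecutive values (wrapping around): 295.200°, 8.945°, 10.974°, 1.599°, 22.030°, 21.252°.
Largest gap = 295.200° ⇒ minimal covering band is its complement: 360° − 295.200° = 64.800°.
Band runs from +130.636° eastward to -164.564°, crossing the antimeridian.

64.800°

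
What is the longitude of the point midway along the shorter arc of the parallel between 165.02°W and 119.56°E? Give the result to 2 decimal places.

Signed shortest Δλ from -165.02° to +119.56° is -75.42°.
Midpoint longitude = -165.02° + (-75.42°)/2 = -165.02° − 37.71° = -202.73°.
Normalise into (−180°, 180°]: +157.27°.
(The naïve average (-165.02 + +119.56)/2 = -22.73° is on the wrong side of the globe.)

157.27°E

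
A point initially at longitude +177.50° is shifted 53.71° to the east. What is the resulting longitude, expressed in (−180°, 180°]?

-128.79°

Start at +177.50°; shift +53.71° → +231.21°.
+231.21° lies outside (−180°, 180°]; subtract 360° → -128.79°.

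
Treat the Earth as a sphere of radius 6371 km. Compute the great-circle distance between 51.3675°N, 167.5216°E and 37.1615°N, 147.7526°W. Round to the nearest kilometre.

3822 km

Δλ = -147.7526 − 167.5216 = -315.2742°; wrapped into (−180°, 180°]: 44.7258°.
Δφ = 37.1615 − 51.3675 = -14.2060°.
a = sin²(Δφ/2) + cos φ₁ · cos φ₂ · sin²(Δλ/2) = 0.087314.
c = 2·atan2(√a, √(1−a)) = 0.59994 rad → d = 6371·c ≈ 3822.19 km.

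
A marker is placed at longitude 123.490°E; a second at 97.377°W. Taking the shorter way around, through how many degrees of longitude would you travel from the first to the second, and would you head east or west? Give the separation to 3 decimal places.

Raw difference: -97.377 − 123.490 = -220.867°.
Normalise into (−180°, 180°]: -220.867° + 360° = 139.133°.
Positive ⇒ the second point lies to the east; separation 139.133°.

139.133° east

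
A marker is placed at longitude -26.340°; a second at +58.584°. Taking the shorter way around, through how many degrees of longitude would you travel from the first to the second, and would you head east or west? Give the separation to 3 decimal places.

84.924° east

Raw difference: 58.584 − -26.340 = 84.924°.
Normalise into (−180°, 180°]: 84.924° stays 84.924°.
Positive ⇒ the second point lies to the east; separation 84.924°.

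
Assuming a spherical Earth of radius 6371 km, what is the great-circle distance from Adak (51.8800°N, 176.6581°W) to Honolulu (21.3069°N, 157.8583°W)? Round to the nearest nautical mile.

2034 nmi

Δλ = -157.8583 − -176.6581 = 18.7998°.
Δφ = 21.3069 − 51.8800 = -30.5731°.
a = sin²(Δφ/2) + cos φ₁ · cos φ₂ · sin²(Δλ/2) = 0.084851.
c = 2·atan2(√a, √(1−a)) = 0.59115 rad → d = 6371·c ≈ 3766.23 km ≈ 2033.60 nmi.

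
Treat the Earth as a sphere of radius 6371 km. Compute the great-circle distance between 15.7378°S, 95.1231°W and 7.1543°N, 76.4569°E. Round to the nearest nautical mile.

Δλ = 76.4569 − -95.1231 = 171.5800°.
Δφ = 7.1543 − -15.7378 = 22.8921°.
a = sin²(Δφ/2) + cos φ₁ · cos φ₂ · sin²(Δλ/2) = 0.989253.
c = 2·atan2(√a, √(1−a)) = 2.93388 rad → d = 6371·c ≈ 18691.76 km ≈ 10092.74 nmi.

10093 nmi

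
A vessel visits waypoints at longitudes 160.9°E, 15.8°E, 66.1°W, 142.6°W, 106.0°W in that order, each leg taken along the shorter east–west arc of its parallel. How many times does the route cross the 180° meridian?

Leg 1: +160.9° → +15.8°, shortest Δλ = -145.1° (west) — does not cross 180°.
Leg 2: +15.8° → -66.1°, shortest Δλ = -81.9° (west) — does not cross 180°.
Leg 3: -66.1° → -142.6°, shortest Δλ = -76.5° (west) — does not cross 180°.
Leg 4: -142.6° → -106.0°, shortest Δλ = 36.6° (east) — does not cross 180°.
Total crossings: 0.

0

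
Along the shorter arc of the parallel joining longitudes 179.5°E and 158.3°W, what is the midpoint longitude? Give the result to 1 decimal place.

Signed shortest Δλ from +179.5° to -158.3° is +22.2°.
Midpoint longitude = +179.5° + (+22.2°)/2 = +179.5° + 11.1° = +190.6°.
Normalise into (−180°, 180°]: -169.4°.
(The naïve average (+179.5 + -158.3)/2 = 10.6° is on the wrong side of the globe.)

169.4°W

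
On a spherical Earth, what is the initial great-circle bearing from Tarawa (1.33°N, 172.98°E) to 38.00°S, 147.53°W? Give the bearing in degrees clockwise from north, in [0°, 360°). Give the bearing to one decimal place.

Δλ = -147.53 − 172.98 = -320.51°; wrapped into (−180°, 180°]: 39.49°.
θ = atan2( sin Δλ · cos φ₂ , cos φ₁ · sin φ₂ − sin φ₁ · cos φ₂ · cos Δλ )
  = atan2(0.50113, -0.62961) = 141.482° → normalised to [0°, 360°): 141.482°.

141.5°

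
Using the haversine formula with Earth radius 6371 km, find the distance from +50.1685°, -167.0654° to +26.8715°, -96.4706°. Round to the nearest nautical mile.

Δλ = -96.4706 − -167.0654 = 70.5948°.
Δφ = 26.8715 − 50.1685 = -23.2970°.
a = sin²(Δφ/2) + cos φ₁ · cos φ₂ · sin²(Δλ/2) = 0.231533.
c = 2·atan2(√a, √(1−a)) = 1.00400 rad → d = 6371·c ≈ 6396.47 km ≈ 3453.82 nmi.

3454 nmi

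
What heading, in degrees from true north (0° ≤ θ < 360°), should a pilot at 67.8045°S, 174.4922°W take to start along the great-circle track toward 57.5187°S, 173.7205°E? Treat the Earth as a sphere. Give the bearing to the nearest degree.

Δλ = 173.7205 − -174.4922 = 348.2127°; wrapped into (−180°, 180°]: -11.7873°.
θ = atan2( sin Δλ · cos φ₂ , cos φ₁ · sin φ₂ − sin φ₁ · cos φ₂ · cos Δλ )
  = atan2(-0.10970, 0.16807) = -33.133° → normalised to [0°, 360°): 326.867°.

327°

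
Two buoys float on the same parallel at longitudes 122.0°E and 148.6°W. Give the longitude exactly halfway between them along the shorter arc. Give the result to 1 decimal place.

Signed shortest Δλ from +122.0° to -148.6° is +89.4°.
Midpoint longitude = +122.0° + (+89.4°)/2 = +122.0° + 44.7° = +166.7°.
(The naïve average (+122.0 + -148.6)/2 = -13.3° is on the wrong side of the globe.)

166.7°E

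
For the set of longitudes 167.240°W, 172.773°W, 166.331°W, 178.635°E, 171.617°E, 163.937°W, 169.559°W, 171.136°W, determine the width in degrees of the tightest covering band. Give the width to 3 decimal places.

24.446°

Sort the longitudes: -172.773°, -171.136°, -169.559°, -167.240°, -166.331°, -163.937°, +171.617°, +178.635°.
Eastward gaps between consecutive values (wrapping around): 1.637°, 1.577°, 2.319°, 0.909°, 2.394°, 335.554°, 7.018°, 8.592°.
Largest gap = 335.554° ⇒ minimal covering band is its complement: 360° − 335.554° = 24.446°.
Band runs from +171.617° eastward to -163.937°, crossing the antimeridian.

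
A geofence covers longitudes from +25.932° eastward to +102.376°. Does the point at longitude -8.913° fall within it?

Band width going east from +25.932° to +102.376°: ((102.376 − 25.932) mod 360) = 76.444°.
Offset of -8.913° east of the west edge: ((-8.913 − 25.932) mod 360) = 325.155°.
325.155° > 76.444° ⇒ outside.

No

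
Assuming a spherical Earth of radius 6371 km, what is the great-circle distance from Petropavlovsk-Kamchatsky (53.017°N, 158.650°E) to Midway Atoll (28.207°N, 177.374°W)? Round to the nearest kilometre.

Δλ = -177.374 − 158.650 = -336.024°; wrapped into (−180°, 180°]: 23.976°.
Δφ = 28.207 − 53.017 = -24.810°.
a = sin²(Δφ/2) + cos φ₁ · cos φ₂ · sin²(Δλ/2) = 0.069019.
c = 2·atan2(√a, √(1−a)) = 0.53167 rad → d = 6371·c ≈ 3387.27 km.

3387 km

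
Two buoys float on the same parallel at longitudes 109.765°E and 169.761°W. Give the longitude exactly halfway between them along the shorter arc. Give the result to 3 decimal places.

150.002°E

Signed shortest Δλ from +109.765° to -169.761° is +80.474°.
Midpoint longitude = +109.765° + (+80.474°)/2 = +109.765° + 40.237° = +150.002°.
(The naïve average (+109.765 + -169.761)/2 = -29.998° is on the wrong side of the globe.)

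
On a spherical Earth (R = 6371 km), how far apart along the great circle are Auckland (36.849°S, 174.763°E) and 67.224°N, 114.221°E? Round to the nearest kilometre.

12633 km

Δλ = 114.221 − 174.763 = -60.542°.
Δφ = 67.224 − -36.849 = 104.073°.
a = sin²(Δφ/2) + cos φ₁ · cos φ₂ · sin²(Δλ/2) = 0.700298.
c = 2·atan2(√a, √(1−a)) = 1.98296 rad → d = 6371·c ≈ 12633.47 km.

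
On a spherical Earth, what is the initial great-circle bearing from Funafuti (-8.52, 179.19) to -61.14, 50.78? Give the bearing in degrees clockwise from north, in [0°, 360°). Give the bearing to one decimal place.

202.6°

Δλ = 50.78 − 179.19 = -128.41°.
θ = atan2( sin Δλ · cos φ₂ , cos φ₁ · sin φ₂ − sin φ₁ · cos φ₂ · cos Δλ )
  = atan2(-0.37821, -0.91056) = -157.444° → normalised to [0°, 360°): 202.556°.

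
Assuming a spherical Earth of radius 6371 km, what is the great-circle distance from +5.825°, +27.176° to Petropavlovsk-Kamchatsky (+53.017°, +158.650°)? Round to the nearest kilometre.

12051 km

Δλ = 158.650 − 27.176 = 131.474°.
Δφ = 53.017 − 5.825 = 47.192°.
a = sin²(Δφ/2) + cos φ₁ · cos φ₂ · sin²(Δλ/2) = 0.657642.
c = 2·atan2(√a, √(1−a)) = 1.89155 rad → d = 6371·c ≈ 12051.08 km.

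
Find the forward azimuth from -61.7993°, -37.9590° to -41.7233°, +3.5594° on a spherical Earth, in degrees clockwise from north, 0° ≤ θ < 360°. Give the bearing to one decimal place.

70.2°

Δλ = 3.5594 − -37.9590 = 41.5184°.
θ = atan2( sin Δλ · cos φ₂ , cos φ₁ · sin φ₂ − sin φ₁ · cos φ₂ · cos Δλ )
  = atan2(0.49474, 0.17800) = 70.212° → normalised to [0°, 360°): 70.212°.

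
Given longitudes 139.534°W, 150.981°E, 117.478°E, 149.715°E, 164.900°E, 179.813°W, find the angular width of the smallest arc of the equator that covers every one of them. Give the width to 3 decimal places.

102.988°

Sort the longitudes: -179.813°, -139.534°, +117.478°, +149.715°, +150.981°, +164.900°.
Eastward gaps between consecutive values (wrapping around): 40.279°, 257.012°, 32.237°, 1.266°, 13.919°, 15.287°.
Largest gap = 257.012° ⇒ minimal covering band is its complement: 360° − 257.012° = 102.988°.
Band runs from +117.478° eastward to -139.534°, crossing the antimeridian.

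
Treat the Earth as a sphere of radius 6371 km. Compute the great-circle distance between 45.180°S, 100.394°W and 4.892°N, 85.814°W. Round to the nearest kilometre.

Δλ = -85.814 − -100.394 = 14.580°.
Δφ = 4.892 − -45.180 = 50.072°.
a = sin²(Δφ/2) + cos φ₁ · cos φ₂ · sin²(Δλ/2) = 0.190396.
c = 2·atan2(√a, √(1−a)) = 0.90306 rad → d = 6371·c ≈ 5753.41 km.

5753 km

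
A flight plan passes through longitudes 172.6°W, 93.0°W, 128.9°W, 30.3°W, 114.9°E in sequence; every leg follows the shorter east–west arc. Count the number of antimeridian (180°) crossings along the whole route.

Leg 1: -172.6° → -93.0°, shortest Δλ = 79.6° (east) — does not cross 180°.
Leg 2: -93.0° → -128.9°, shortest Δλ = -35.9° (west) — does not cross 180°.
Leg 3: -128.9° → -30.3°, shortest Δλ = 98.6° (east) — does not cross 180°.
Leg 4: -30.3° → +114.9°, shortest Δλ = 145.2° (east) — does not cross 180°.
Total crossings: 0.

0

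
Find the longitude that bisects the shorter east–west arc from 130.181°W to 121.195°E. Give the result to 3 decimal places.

Signed shortest Δλ from -130.181° to +121.195° is -108.624°.
Midpoint longitude = -130.181° + (-108.624°)/2 = -130.181° − 54.312° = -184.493°.
Normalise into (−180°, 180°]: +175.507°.
(The naïve average (-130.181 + +121.195)/2 = -4.493° is on the wrong side of the globe.)

175.507°E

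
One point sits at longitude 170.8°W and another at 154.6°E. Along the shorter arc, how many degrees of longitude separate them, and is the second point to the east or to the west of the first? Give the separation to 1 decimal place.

34.6° west

Raw difference: 154.6 − -170.8 = 325.4°.
Normalise into (−180°, 180°]: 325.4° − 360° = -34.6°.
Negative ⇒ the second point lies to the west; separation 34.6°.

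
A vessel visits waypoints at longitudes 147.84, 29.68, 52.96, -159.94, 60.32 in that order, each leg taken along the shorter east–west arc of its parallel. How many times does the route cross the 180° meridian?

Leg 1: +147.84° → +29.68°, shortest Δλ = -118.16° (west) — does not cross 180°.
Leg 2: +29.68° → +52.96°, shortest Δλ = 23.28° (east) — does not cross 180°.
Leg 3: +52.96° → -159.94°, shortest Δλ = 147.1° (east) — crosses 180°.
Leg 4: -159.94° → +60.32°, shortest Δλ = -139.74° (west) — crosses 180°.
Total crossings: 2.

2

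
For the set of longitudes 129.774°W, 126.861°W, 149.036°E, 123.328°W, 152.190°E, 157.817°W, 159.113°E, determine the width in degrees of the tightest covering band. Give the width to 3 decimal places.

Sort the longitudes: -157.817°, -129.774°, -126.861°, -123.328°, +149.036°, +152.190°, +159.113°.
Eastward gaps between consecutive values (wrapping around): 28.043°, 2.913°, 3.533°, 272.364°, 3.154°, 6.923°, 43.070°.
Largest gap = 272.364° ⇒ minimal covering band is its complement: 360° − 272.364° = 87.636°.
Band runs from +149.036° eastward to -123.328°, crossing the antimeridian.

87.636°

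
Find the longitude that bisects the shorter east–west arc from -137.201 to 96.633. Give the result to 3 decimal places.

Signed shortest Δλ from -137.201° to +96.633° is -126.166°.
Midpoint longitude = -137.201° + (-126.166°)/2 = -137.201° − 63.083° = -200.284°.
Normalise into (−180°, 180°]: +159.716°.
(The naïve average (-137.201 + +96.633)/2 = -20.284° is on the wrong side of the globe.)

+159.716°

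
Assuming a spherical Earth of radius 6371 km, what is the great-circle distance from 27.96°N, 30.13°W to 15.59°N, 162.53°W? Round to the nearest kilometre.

Δλ = -162.53 − -30.13 = -132.40°.
Δφ = 15.59 − 27.96 = -12.37°.
a = sin²(Δφ/2) + cos φ₁ · cos φ₂ · sin²(Δλ/2) = 0.723838.
c = 2·atan2(√a, √(1−a)) = 2.03496 rad → d = 6371·c ≈ 12964.74 km.

12965 km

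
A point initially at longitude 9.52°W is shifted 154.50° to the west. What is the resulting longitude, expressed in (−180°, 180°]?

Start at -9.52°; shift −154.50° → -164.02°.
-164.02° already lies in (−180°, 180°].

164.02°W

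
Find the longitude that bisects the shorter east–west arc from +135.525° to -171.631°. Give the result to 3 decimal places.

Signed shortest Δλ from +135.525° to -171.631° is +52.844°.
Midpoint longitude = +135.525° + (+52.844°)/2 = +135.525° + 26.422° = +161.947°.
(The naïve average (+135.525 + -171.631)/2 = -18.053° is on the wrong side of the globe.)

+161.947°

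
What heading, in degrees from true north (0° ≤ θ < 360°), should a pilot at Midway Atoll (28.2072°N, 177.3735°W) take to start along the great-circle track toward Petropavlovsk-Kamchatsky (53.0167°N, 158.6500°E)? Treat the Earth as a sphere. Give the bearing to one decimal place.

331.2°

Δλ = 158.6500 − -177.3735 = 336.0235°; wrapped into (−180°, 180°]: -23.9765°.
θ = atan2( sin Δλ · cos φ₂ , cos φ₁ · sin φ₂ − sin φ₁ · cos φ₂ · cos Δλ )
  = atan2(-0.24446, 0.44414) = -28.829° → normalised to [0°, 360°): 331.171°.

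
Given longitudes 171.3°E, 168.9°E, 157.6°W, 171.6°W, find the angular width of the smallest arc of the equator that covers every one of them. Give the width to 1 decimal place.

Sort the longitudes: -171.6°, -157.6°, +168.9°, +171.3°.
Eastward gaps between consecutive values (wrapping around): 14.0°, 326.5°, 2.4°, 17.1°.
Largest gap = 326.5° ⇒ minimal covering band is its complement: 360° − 326.5° = 33.5°.
Band runs from +168.9° eastward to -157.6°, crossing the antimeridian.

33.5°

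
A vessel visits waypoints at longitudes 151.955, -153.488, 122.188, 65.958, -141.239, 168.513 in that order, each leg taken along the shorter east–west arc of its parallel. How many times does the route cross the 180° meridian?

4

Leg 1: +151.955° → -153.488°, shortest Δλ = 54.557° (east) — crosses 180°.
Leg 2: -153.488° → +122.188°, shortest Δλ = -84.324° (west) — crosses 180°.
Leg 3: +122.188° → +65.958°, shortest Δλ = -56.23° (west) — does not cross 180°.
Leg 4: +65.958° → -141.239°, shortest Δλ = 152.803° (east) — crosses 180°.
Leg 5: -141.239° → +168.513°, shortest Δλ = -50.248° (west) — crosses 180°.
Total crossings: 4.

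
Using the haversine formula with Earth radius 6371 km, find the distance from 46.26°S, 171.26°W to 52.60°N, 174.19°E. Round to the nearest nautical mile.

Δλ = 174.19 − -171.26 = 345.45°; wrapped into (−180°, 180°]: -14.55°.
Δφ = 52.60 − -46.26 = 98.86°.
a = sin²(Δφ/2) + cos φ₁ · cos φ₂ · sin²(Δλ/2) = 0.583744.
c = 2·atan2(√a, √(1−a)) = 1.73908 rad → d = 6371·c ≈ 11079.66 km ≈ 5982.54 nmi.

5983 nmi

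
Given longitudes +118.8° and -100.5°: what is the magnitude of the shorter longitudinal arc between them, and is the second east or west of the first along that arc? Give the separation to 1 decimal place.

140.7° east

Raw difference: -100.5 − 118.8 = -219.3°.
Normalise into (−180°, 180°]: -219.3° + 360° = 140.7°.
Positive ⇒ the second point lies to the east; separation 140.7°.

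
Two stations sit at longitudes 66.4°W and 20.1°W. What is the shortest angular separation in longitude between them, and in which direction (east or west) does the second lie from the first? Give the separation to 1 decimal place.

46.3° east

Raw difference: -20.1 − -66.4 = 46.3°.
Normalise into (−180°, 180°]: 46.3° stays 46.3°.
Positive ⇒ the second point lies to the east; separation 46.3°.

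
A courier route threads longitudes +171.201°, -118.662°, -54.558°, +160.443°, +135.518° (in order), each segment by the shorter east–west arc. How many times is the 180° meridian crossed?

2

Leg 1: +171.201° → -118.662°, shortest Δλ = 70.137° (east) — crosses 180°.
Leg 2: -118.662° → -54.558°, shortest Δλ = 64.104° (east) — does not cross 180°.
Leg 3: -54.558° → +160.443°, shortest Δλ = -144.999° (west) — crosses 180°.
Leg 4: +160.443° → +135.518°, shortest Δλ = -24.925° (west) — does not cross 180°.
Total crossings: 2.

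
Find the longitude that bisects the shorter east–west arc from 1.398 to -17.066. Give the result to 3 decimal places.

-7.834°

Signed shortest Δλ from +1.398° to -17.066° is -18.464°.
Midpoint longitude = +1.398° + (-18.464°)/2 = +1.398° − 9.232° = -7.834°.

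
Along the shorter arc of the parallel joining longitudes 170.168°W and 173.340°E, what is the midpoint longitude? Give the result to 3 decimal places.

178.414°W

Signed shortest Δλ from -170.168° to +173.340° is -16.492°.
Midpoint longitude = -170.168° + (-16.492°)/2 = -170.168° − 8.246° = -178.414°.
(The naïve average (-170.168 + +173.340)/2 = 1.586° is on the wrong side of the globe.)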